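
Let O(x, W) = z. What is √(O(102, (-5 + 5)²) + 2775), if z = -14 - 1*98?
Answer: √2663 ≈ 51.604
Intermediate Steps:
z = -112 (z = -14 - 98 = -112)
O(x, W) = -112
√(O(102, (-5 + 5)²) + 2775) = √(-112 + 2775) = √2663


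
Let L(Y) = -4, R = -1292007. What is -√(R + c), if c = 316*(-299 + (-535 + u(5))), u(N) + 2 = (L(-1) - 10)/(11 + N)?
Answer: -I*√6225838/2 ≈ -1247.6*I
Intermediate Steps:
u(N) = -2 - 14/(11 + N) (u(N) = -2 + (-4 - 10)/(11 + N) = -2 - 14/(11 + N))
c = -528905/2 (c = 316*(-299 + (-535 + 2*(-18 - 1*5)/(11 + 5))) = 316*(-299 + (-535 + 2*(-18 - 5)/16)) = 316*(-299 + (-535 + 2*(1/16)*(-23))) = 316*(-299 + (-535 - 23/8)) = 316*(-299 - 4303/8) = 316*(-6695/8) = -528905/2 ≈ -2.6445e+5)
-√(R + c) = -√(-1292007 - 528905/2) = -√(-3112919/2) = -I*√6225838/2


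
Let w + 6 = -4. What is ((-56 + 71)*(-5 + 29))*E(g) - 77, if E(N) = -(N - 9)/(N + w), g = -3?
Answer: -5321/13 ≈ -409.31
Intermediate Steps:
w = -10 (w = -6 - 4 = -10)
E(N) = -(-9 + N)/(-10 + N) (E(N) = -(N - 9)/(N - 10) = -(-9 + N)/(-10 + N))
((-56 + 71)*(-5 + 29))*E(g) - 77 = ((-56 + 71)*(-5 + 29))*((9 - 1*(-3))/(-10 - 3)) - 77 = (15*24)*((9 + 3)/(-13)) - 77 = 360*(-1/13*12) - 77 = 360*(-12/13) - 77 = -4320/13 - 77 = -5321/13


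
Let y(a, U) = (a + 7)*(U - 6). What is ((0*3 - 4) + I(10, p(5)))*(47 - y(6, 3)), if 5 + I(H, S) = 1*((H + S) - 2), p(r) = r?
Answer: 344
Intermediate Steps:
y(a, U) = (-6 + U)*(7 + a) (y(a, U) = (7 + a)*(-6 + U) = (-6 + U)*(7 + a))
I(H, S) = -7 + H + S (I(H, S) = -5 + 1*((H + S) - 2) = -5 + 1*(-2 + H + S) = -5 + (-2 + H + S) = -7 + H + S)
((0*3 - 4) + I(10, p(5)))*(47 - y(6, 3)) = ((0*3 - 4) + (-7 + 10 + 5))*(47 - (-42 - 6*6 + 7*3 + 3*6)) = ((0 - 4) + 8)*(47 - (-42 - 36 + 21 + 18)) = (-4 + 8)*(47 - 1*(-39)) = 4*(47 + 39) = 4*86 = 344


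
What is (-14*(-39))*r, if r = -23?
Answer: -12558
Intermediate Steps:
(-14*(-39))*r = -14*(-39)*(-23) = 546*(-23) = -12558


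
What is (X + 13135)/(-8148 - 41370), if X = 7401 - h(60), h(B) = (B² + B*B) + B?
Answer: -6638/24759 ≈ -0.26810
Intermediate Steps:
h(B) = B + 2*B² (h(B) = (B² + B²) + B = 2*B² + B = B + 2*B²)
X = 141 (X = 7401 - 60*(1 + 2*60) = 7401 - 60*(1 + 120) = 7401 - 60*121 = 7401 - 1*7260 = 7401 - 7260 = 141)
(X + 13135)/(-8148 - 41370) = (141 + 13135)/(-8148 - 41370) = 13276/(-49518) = 13276*(-1/49518) = -6638/24759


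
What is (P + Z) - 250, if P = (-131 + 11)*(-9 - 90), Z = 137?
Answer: 11767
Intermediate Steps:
P = 11880 (P = -120*(-99) = 11880)
(P + Z) - 250 = (11880 + 137) - 250 = 12017 - 250 = 11767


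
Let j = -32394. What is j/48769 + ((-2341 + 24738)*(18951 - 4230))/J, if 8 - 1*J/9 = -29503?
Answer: 5356946552749/4317665877 ≈ 1240.7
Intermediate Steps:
J = 265599 (J = 72 - 9*(-29503) = 72 + 265527 = 265599)
j/48769 + ((-2341 + 24738)*(18951 - 4230))/J = -32394/48769 + ((-2341 + 24738)*(18951 - 4230))/265599 = -32394*1/48769 + (22397*14721)*(1/265599) = -32394/48769 + 329706237*(1/265599) = -32394/48769 + 109902079/88533 = 5356946552749/4317665877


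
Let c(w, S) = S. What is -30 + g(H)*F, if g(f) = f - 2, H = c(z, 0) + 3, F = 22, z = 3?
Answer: -8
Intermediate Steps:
H = 3 (H = 0 + 3 = 3)
g(f) = -2 + f
-30 + g(H)*F = -30 + (-2 + 3)*22 = -30 + 1*22 = -30 + 22 = -8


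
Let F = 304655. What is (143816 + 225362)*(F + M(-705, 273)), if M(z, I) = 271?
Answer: 112571970828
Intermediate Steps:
(143816 + 225362)*(F + M(-705, 273)) = (143816 + 225362)*(304655 + 271) = 369178*304926 = 112571970828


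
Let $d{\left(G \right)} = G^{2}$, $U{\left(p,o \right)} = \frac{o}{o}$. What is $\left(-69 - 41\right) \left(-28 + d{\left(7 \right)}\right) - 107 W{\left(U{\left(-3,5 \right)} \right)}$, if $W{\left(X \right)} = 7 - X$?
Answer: $-2952$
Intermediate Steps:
$U{\left(p,o \right)} = 1$
$\left(-69 - 41\right) \left(-28 + d{\left(7 \right)}\right) - 107 W{\left(U{\left(-3,5 \right)} \right)} = \left(-69 - 41\right) \left(-28 + 7^{2}\right) - 107 \left(7 - 1\right) = - 110 \left(-28 + 49\right) - 107 \left(7 - 1\right) = \left(-110\right) 21 - 642 = -2310 - 642 = -2952$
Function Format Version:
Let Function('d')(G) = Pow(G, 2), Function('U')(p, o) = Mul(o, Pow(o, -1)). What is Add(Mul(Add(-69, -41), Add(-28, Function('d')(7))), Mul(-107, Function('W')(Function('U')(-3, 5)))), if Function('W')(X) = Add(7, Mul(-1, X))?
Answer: -2952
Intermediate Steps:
Function('U')(p, o) = 1
Add(Mul(Add(-69, -41), Add(-28, Function('d')(7))), Mul(-107, Function('W')(Function('U')(-3, 5)))) = Add(Mul(Add(-69, -41), Add(-28, Pow(7, 2))), Mul(-107, Add(7, Mul(-1, 1)))) = Add(Mul(-110, Add(-28, 49)), Mul(-107, Add(7, -1))) = Add(Mul(-110, 21), Mul(-107, 6)) = Add(-2310, -642) = -2952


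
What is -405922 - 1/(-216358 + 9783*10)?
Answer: -48113122815/118528 ≈ -4.0592e+5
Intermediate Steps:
-405922 - 1/(-216358 + 9783*10) = -405922 - 1/(-216358 + 97830) = -405922 - 1/(-118528) = -405922 - 1*(-1/118528) = -405922 + 1/118528 = -48113122815/118528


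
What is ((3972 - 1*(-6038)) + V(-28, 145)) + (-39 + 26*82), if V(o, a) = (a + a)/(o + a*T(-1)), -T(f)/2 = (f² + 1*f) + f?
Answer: 1585638/131 ≈ 12104.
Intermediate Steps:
T(f) = -4*f - 2*f² (T(f) = -2*((f² + 1*f) + f) = -2*((f² + f) + f) = -2*((f + f²) + f) = -2*(f² + 2*f) = -4*f - 2*f²)
V(o, a) = 2*a/(o + 2*a) (V(o, a) = (a + a)/(o + a*(-2*(-1)*(2 - 1))) = (2*a)/(o + a*(-2*(-1)*1)) = (2*a)/(o + a*2) = (2*a)/(o + 2*a) = 2*a/(o + 2*a))
((3972 - 1*(-6038)) + V(-28, 145)) + (-39 + 26*82) = ((3972 - 1*(-6038)) + 2*145/(-28 + 2*145)) + (-39 + 26*82) = ((3972 + 6038) + 2*145/(-28 + 290)) + (-39 + 2132) = (10010 + 2*145/262) + 2093 = (10010 + 2*145*(1/262)) + 2093 = (10010 + 145/131) + 2093 = 1311455/131 + 2093 = 1585638/131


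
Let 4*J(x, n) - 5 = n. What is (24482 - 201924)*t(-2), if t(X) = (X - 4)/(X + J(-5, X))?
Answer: -4258608/5 ≈ -8.5172e+5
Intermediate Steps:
J(x, n) = 5/4 + n/4
t(X) = (-4 + X)/(5/4 + 5*X/4) (t(X) = (X - 4)/(X + (5/4 + X/4)) = (-4 + X)/(5/4 + 5*X/4))
(24482 - 201924)*t(-2) = (24482 - 201924)*(4*(-4 - 2)/(5*(1 - 2))) = -709768*(-6)/(5*(-1)) = -709768*(-1)*(-6)/5 = -177442*24/5 = -4258608/5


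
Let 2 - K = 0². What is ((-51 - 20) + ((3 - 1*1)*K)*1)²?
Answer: 4489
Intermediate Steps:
K = 2 (K = 2 - 1*0² = 2 - 1*0 = 2 + 0 = 2)
((-51 - 20) + ((3 - 1*1)*K)*1)² = ((-51 - 20) + ((3 - 1*1)*2)*1)² = (-71 + ((3 - 1)*2)*1)² = (-71 + (2*2)*1)² = (-71 + 4*1)² = (-71 + 4)² = (-67)² = 4489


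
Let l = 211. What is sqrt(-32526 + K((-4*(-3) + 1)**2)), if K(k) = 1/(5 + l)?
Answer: I*sqrt(42153690)/36 ≈ 180.35*I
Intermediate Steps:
K(k) = 1/216 (K(k) = 1/(5 + 211) = 1/216)
sqrt(-32526 + K((-4*(-3) + 1)**2)) = sqrt(-32526 + 1/216) = sqrt(-7025615/216) = I*sqrt(42153690)/36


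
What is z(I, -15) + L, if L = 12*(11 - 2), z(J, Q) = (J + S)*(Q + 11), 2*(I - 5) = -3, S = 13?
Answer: 42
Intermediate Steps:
I = 7/2 (I = 5 + (½)*(-3) = 5 - 3/2 = 7/2 ≈ 3.5000)
z(J, Q) = (11 + Q)*(13 + J) (z(J, Q) = (J + 13)*(Q + 11) = (13 + J)*(11 + Q) = (11 + Q)*(13 + J))
L = 108 (L = 12*9 = 108)
z(I, -15) + L = (143 + 11*(7/2) + 13*(-15) + (7/2)*(-15)) + 108 = (143 + 77/2 - 195 - 105/2) + 108 = -66 + 108 = 42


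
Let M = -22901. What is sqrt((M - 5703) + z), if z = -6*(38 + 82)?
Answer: 2*I*sqrt(7331) ≈ 171.24*I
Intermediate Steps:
z = -720 (z = -6*120 = -720)
sqrt((M - 5703) + z) = sqrt((-22901 - 5703) - 720) = sqrt(-28604 - 720) = sqrt(-29324) = 2*I*sqrt(7331)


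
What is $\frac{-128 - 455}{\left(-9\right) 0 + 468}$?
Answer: $- \frac{583}{468} \approx -1.2457$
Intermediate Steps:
$\frac{-128 - 455}{\left(-9\right) 0 + 468} = - \frac{583}{0 + 468} = - \frac{583}{468}$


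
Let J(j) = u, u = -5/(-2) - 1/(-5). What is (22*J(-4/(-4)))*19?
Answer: 5643/5 ≈ 1128.6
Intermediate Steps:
u = 27/10 (u = -5*(-½) - 1*(-⅕) = 5/2 + ⅕ = 27/10 ≈ 2.7000)
J(j) = 27/10
(22*J(-4/(-4)))*19 = (22*(27/10))*19 = (297/5)*19 = 5643/5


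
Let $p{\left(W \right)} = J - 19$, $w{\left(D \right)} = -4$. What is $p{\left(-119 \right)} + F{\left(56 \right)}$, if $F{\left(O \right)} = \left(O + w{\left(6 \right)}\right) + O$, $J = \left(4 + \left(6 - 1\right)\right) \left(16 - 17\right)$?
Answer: $80$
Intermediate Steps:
$J = -9$ ($J = \left(4 + \left(6 - 1\right)\right) \left(-1\right) = \left(4 + 5\right) \left(-1\right) = 9 \left(-1\right) = -9$)
$F{\left(O \right)} = -4 + 2 O$ ($F{\left(O \right)} = \left(O - 4\right) + O = \left(-4 + O\right) + O = -4 + 2 O$)
$p{\left(W \right)} = -28$ ($p{\left(W \right)} = -9 - 19 = -28$)
$p{\left(-119 \right)} + F{\left(56 \right)} = -28 + \left(-4 + 2 \cdot 56\right) = -28 + \left(-4 + 112\right) = -28 + 108 = 80$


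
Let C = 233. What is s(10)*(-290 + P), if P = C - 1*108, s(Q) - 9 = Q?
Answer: -3135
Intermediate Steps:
s(Q) = 9 + Q
P = 125 (P = 233 - 1*108 = 233 - 108 = 125)
s(10)*(-290 + P) = (9 + 10)*(-290 + 125) = 19*(-165) = -3135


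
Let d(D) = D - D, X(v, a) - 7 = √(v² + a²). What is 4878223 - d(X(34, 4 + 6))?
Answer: 4878223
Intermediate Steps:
X(v, a) = 7 + √(a² + v²) (X(v, a) = 7 + √(v² + a²) = 7 + √(a² + v²))
d(D) = 0
4878223 - d(X(34, 4 + 6)) = 4878223 - 1*0 = 4878223 + 0 = 4878223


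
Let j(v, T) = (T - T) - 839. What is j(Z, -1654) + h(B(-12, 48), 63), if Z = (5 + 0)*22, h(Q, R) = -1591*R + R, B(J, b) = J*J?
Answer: -101009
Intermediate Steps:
B(J, b) = J²
h(Q, R) = -1590*R
Z = 110 (Z = 5*22 = 110)
j(v, T) = -839 (j(v, T) = 0 - 839 = -839)
j(Z, -1654) + h(B(-12, 48), 63) = -839 - 1590*63 = -839 - 100170 = -101009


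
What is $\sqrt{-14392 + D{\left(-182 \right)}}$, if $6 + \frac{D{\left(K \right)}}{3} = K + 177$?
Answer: $5 i \sqrt{577} \approx 120.1 i$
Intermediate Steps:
$D{\left(K \right)} = 513 + 3 K$ ($D{\left(K \right)} = -18 + 3 \left(K + 177\right) = -18 + 3 \left(177 + K\right) = -18 + \left(531 + 3 K\right) = 513 + 3 K$)
$\sqrt{-14392 + D{\left(-182 \right)}} = \sqrt{-14392 + \left(513 + 3 \left(-182\right)\right)} = \sqrt{-14392 + \left(513 - 546\right)} = \sqrt{-14392 - 33} = \sqrt{-14425} = 5 i \sqrt{577}$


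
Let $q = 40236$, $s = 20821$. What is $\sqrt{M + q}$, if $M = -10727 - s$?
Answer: $4 \sqrt{543} \approx 93.209$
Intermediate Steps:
$M = -31548$ ($M = -10727 - 20821 = -31548$)
$\sqrt{M + q} = \sqrt{-31548 + 40236} = \sqrt{8688} = 4 \sqrt{543}$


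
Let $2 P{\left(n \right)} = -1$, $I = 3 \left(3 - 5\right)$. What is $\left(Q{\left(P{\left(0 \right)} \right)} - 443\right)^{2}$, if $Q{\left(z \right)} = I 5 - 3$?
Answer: $226576$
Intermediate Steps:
$I = -6$ ($I = 3 \left(-2\right) = -6$)
$P{\left(n \right)} = - \frac{1}{2}$ ($P{\left(n \right)} = \frac{1}{2} \left(-1\right) = - \frac{1}{2}$)
$Q{\left(z \right)} = -33$ ($Q{\left(z \right)} = \left(-6\right) 5 - 3 = -30 - 3 = -33$)
$\left(Q{\left(P{\left(0 \right)} \right)} - 443\right)^{2} = \left(-33 - 443\right)^{2} = \left(-476\right)^{2} = 226576$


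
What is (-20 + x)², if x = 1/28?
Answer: 312481/784 ≈ 398.57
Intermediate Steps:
x = 1/28 ≈ 0.035714
(-20 + x)² = (-20 + 1/28)² = (-559/28)² = 312481/784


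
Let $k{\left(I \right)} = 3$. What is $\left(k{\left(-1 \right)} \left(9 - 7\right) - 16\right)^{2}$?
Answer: $100$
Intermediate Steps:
$\left(k{\left(-1 \right)} \left(9 - 7\right) - 16\right)^{2} = \left(3 \left(9 - 7\right) - 16\right)^{2} = \left(3 \cdot 2 - 16\right)^{2} = \left(6 - 16\right)^{2} = \left(-10\right)^{2} = 100$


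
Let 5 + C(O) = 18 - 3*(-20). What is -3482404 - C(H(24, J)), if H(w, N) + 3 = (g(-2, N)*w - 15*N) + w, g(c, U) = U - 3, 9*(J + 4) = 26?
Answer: -3482477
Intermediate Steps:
J = -10/9 (J = -4 + (⅑)*26 = -4 + 26/9 = -10/9 ≈ -1.1111)
g(c, U) = -3 + U
H(w, N) = -3 + w - 15*N + w*(-3 + N) (H(w, N) = -3 + (((-3 + N)*w - 15*N) + w) = -3 + ((w*(-3 + N) - 15*N) + w) = -3 + ((-15*N + w*(-3 + N)) + w) = -3 + (w - 15*N + w*(-3 + N)) = -3 + w - 15*N + w*(-3 + N))
C(O) = 73 (C(O) = -5 + (18 - 3*(-20)) = -5 + (18 + 60) = -5 + 78 = 73)
-3482404 - C(H(24, J)) = -3482404 - 1*73 = -3482404 - 73 = -3482477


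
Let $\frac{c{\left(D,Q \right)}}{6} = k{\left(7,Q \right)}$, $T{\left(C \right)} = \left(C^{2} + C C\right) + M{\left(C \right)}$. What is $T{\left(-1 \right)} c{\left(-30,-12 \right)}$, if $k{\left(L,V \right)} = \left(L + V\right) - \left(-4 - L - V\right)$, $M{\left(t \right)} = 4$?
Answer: $-216$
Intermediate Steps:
$T{\left(C \right)} = 4 + 2 C^{2}$ ($T{\left(C \right)} = \left(C^{2} + C C\right) + 4 = \left(C^{2} + C^{2}\right) + 4 = 2 C^{2} + 4 = 4 + 2 C^{2}$)
$k{\left(L,V \right)} = 4 + 2 L + 2 V$ ($k{\left(L,V \right)} = \left(L + V\right) + \left(\left(L + V\right) + 4\right) = \left(L + V\right) + \left(4 + L + V\right) = 4 + 2 L + 2 V$)
$c{\left(D,Q \right)} = 108 + 12 Q$ ($c{\left(D,Q \right)} = 6 \left(4 + 2 \cdot 7 + 2 Q\right) = 6 \left(4 + 14 + 2 Q\right) = 6 \left(18 + 2 Q\right) = 108 + 12 Q$)
$T{\left(-1 \right)} c{\left(-30,-12 \right)} = \left(4 + 2 \left(-1\right)^{2}\right) \left(108 + 12 \left(-12\right)\right) = \left(4 + 2 \cdot 1\right) \left(108 - 144\right) = \left(4 + 2\right) \left(-36\right) = 6 \left(-36\right) = -216$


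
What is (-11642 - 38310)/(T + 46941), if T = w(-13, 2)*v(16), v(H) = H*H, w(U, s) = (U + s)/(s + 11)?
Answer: -649376/607417 ≈ -1.0691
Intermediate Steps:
w(U, s) = (U + s)/(11 + s)
v(H) = H**2
T = -2816/13 (T = ((-13 + 2)/(11 + 2))*16**2 = (-11/13)*256 = ((1/13)*(-11))*256 = -11/13*256 = -2816/13 ≈ -216.62)
(-11642 - 38310)/(T + 46941) = (-11642 - 38310)/(-2816/13 + 46941) = -49952/607417/13 = -49952*13/607417 = -649376/607417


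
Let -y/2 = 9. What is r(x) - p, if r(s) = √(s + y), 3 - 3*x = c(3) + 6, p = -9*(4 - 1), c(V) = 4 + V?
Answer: 27 + 8*I*√3/3 ≈ 27.0 + 4.6188*I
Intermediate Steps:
y = -18 (y = -2*9 = -18)
p = -27 (p = -9*3 = -27)
x = -10/3 (x = 1 - ((4 + 3) + 6)/3 = 1 - (7 + 6)/3 = 1 - ⅓*13 = 1 - 13/3 = -10/3 ≈ -3.3333)
r(s) = √(-18 + s) (r(s) = √(s - 18) = √(-18 + s))
r(x) - p = √(-18 - 10/3) - 1*(-27) = √(-64/3) + 27 = 8*I*√3/3 + 27 = 27 + 8*I*√3/3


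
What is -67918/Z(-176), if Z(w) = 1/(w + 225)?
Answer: -3327982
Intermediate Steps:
Z(w) = 1/(225 + w)
-67918/Z(-176) = -67918/(1/(225 - 176)) = -67918/(1/49) = -67918/1/49 = -67918*49 = -3327982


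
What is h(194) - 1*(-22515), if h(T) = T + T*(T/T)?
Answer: 22903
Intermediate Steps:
h(T) = 2*T (h(T) = T + T*1 = T + T = 2*T)
h(194) - 1*(-22515) = 2*194 - 1*(-22515) = 388 + 22515 = 22903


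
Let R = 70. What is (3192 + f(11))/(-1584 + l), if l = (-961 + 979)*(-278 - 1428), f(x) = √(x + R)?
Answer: -1067/10764 ≈ -0.099127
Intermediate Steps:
f(x) = √(70 + x) (f(x) = √(x + 70) = √(70 + x))
l = -30708 (l = 18*(-1706) = -30708)
(3192 + f(11))/(-1584 + l) = (3192 + √(70 + 11))/(-1584 - 30708) = (3192 + √81)/(-32292) = (3192 + 9)*(-1/32292) = 3201*(-1/32292) = -1067/10764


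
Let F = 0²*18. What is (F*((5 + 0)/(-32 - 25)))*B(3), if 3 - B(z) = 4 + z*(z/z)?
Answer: 0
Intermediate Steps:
F = 0 (F = 0*18 = 0)
B(z) = -1 - z (B(z) = 3 - (4 + z*(z/z)) = 3 - (4 + z*1) = 3 - (4 + z) = 3 + (-4 - z) = -1 - z)
(F*((5 + 0)/(-32 - 25)))*B(3) = (0*((5 + 0)/(-32 - 25)))*(-1 - 1*3) = (0*(5/(-57)))*(-1 - 3) = (0*(5*(-1/57)))*(-4) = (0*(-5/57))*(-4) = 0*(-4) = 0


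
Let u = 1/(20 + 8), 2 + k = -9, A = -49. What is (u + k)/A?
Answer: 307/1372 ≈ 0.22376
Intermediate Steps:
k = -11 (k = -2 - 9 = -11)
u = 1/28 ≈ 0.035714
(u + k)/A = (1/28 - 11)/(-49) = -307/28*(-1/49) = 307/1372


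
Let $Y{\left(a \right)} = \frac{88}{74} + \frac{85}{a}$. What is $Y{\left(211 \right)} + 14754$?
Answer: $\frac{115196907}{7807} \approx 14756.0$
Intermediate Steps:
$Y{\left(a \right)} = \frac{44}{37} + \frac{85}{a}$ ($Y{\left(a \right)} = 88 \cdot \frac{1}{74} + \frac{85}{a} = \frac{44}{37} + \frac{85}{a}$)
$Y{\left(211 \right)} + 14754 = \left(\frac{44}{37} + \frac{85}{211}\right) + 14754 = \frac{12429}{7807} + 14754 = \frac{115196907}{7807}$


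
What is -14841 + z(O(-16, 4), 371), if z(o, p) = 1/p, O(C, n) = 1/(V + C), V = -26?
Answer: -5506010/371 ≈ -14841.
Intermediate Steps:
O(C, n) = 1/(-26 + C)
-14841 + z(O(-16, 4), 371) = -14841 + 1/371 = -5506010/371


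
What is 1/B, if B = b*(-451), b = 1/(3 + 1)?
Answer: -4/451 ≈ -0.0088692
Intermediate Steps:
b = ¼ (b = 1/4 = ¼ ≈ 0.25000)
B = -451/4 (B = (¼)*(-451) = -451/4 ≈ -112.75)
1/B = 1/(-451/4) = -4/451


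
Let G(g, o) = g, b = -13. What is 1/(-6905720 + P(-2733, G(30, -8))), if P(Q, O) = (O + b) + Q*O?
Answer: -1/6987693 ≈ -1.4311e-7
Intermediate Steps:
P(Q, O) = -13 + O + O*Q (P(Q, O) = (O - 13) + Q*O = (-13 + O) + O*Q = -13 + O + O*Q)
1/(-6905720 + P(-2733, G(30, -8))) = 1/(-6905720 + (-13 + 30 + 30*(-2733))) = 1/(-6905720 + (-13 + 30 - 81990)) = 1/(-6905720 - 81973) = 1/(-6987693) = -1/6987693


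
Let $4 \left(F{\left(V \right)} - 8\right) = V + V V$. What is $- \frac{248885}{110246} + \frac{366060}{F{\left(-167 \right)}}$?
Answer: $\frac{77259524375}{1529883742} \approx 50.5$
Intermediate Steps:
$F{\left(V \right)} = 8 + \frac{V}{4} + \frac{V^{2}}{4}$ ($F{\left(V \right)} = 8 + \frac{V + V V}{4} = 8 + \frac{V + V^{2}}{4} = 8 + \left(\frac{V}{4} + \frac{V^{2}}{4}\right) = 8 + \frac{V}{4} + \frac{V^{2}}{4}$)
$- \frac{248885}{110246} + \frac{366060}{F{\left(-167 \right)}} = - \frac{248885}{110246} + \frac{366060}{8 + \frac{1}{4} \left(-167\right) + \frac{\left(-167\right)^{2}}{4}} = \left(-248885\right) \frac{1}{110246} + \frac{366060}{8 - \frac{167}{4} + \frac{1}{4} \cdot 27889} = - \frac{248885}{110246} + \frac{366060}{8 - \frac{167}{4} + \frac{27889}{4}} = - \frac{248885}{110246} + \frac{366060}{\frac{13877}{2}} = - \frac{248885}{110246} + 366060 \cdot \frac{2}{13877} = - \frac{248885}{110246} + \frac{732120}{13877} = \frac{77259524375}{1529883742}$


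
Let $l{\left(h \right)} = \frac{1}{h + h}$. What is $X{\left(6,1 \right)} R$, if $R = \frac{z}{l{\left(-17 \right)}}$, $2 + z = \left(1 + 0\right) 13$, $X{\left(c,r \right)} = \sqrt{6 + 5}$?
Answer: $- 374 \sqrt{11} \approx -1240.4$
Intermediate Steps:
$X{\left(c,r \right)} = \sqrt{11}$
$l{\left(h \right)} = \frac{1}{2 h}$
$z = 11$ ($z = -2 + \left(1 + 0\right) 13 = -2 + 1 \cdot 13 = -2 + 13 = 11$)
$R = -374$ ($R = \frac{11}{\frac{1}{2} \frac{1}{-17}} = \frac{11}{\frac{1}{2} \left(- \frac{1}{17}\right)} = \frac{11}{- \frac{1}{34}} = 11 \left(-34\right) = -374$)
$X{\left(6,1 \right)} R = \sqrt{11} \left(-374\right) = - 374 \sqrt{11}$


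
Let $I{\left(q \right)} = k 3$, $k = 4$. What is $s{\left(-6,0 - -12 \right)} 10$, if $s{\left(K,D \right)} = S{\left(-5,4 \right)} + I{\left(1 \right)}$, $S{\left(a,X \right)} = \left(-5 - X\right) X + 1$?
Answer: $-230$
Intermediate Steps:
$S{\left(a,X \right)} = 1 + X \left(-5 - X\right)$ ($S{\left(a,X \right)} = X \left(-5 - X\right) + 1 = 1 + X \left(-5 - X\right)$)
$I{\left(q \right)} = 12$ ($I{\left(q \right)} = 4 \cdot 3 = 12$)
$s{\left(K,D \right)} = -23$ ($s{\left(K,D \right)} = \left(1 - 4^{2} - 20\right) + 12 = \left(1 - 16 - 20\right) + 12 = -35 + 12 = -23$)
$s{\left(-6,0 - -12 \right)} 10 = \left(-23\right) 10 = -230$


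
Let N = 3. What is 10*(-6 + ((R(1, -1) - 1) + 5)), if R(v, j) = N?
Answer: 10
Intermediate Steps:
R(v, j) = 3
10*(-6 + ((R(1, -1) - 1) + 5)) = 10*(-6 + ((3 - 1) + 5)) = 10*(-6 + (2 + 5)) = 10*(-6 + 7) = 10*1 = 10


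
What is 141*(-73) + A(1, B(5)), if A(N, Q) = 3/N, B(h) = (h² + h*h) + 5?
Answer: -10290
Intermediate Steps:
B(h) = 5 + 2*h² (B(h) = (h² + h²) + 5 = 2*h² + 5 = 5 + 2*h²)
141*(-73) + A(1, B(5)) = 141*(-73) + 3/1 = -10293 + 3*1 = -10293 + 3 = -10290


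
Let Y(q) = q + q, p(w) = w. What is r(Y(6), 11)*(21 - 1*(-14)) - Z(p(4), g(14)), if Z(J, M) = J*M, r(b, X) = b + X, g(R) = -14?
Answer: 861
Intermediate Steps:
Y(q) = 2*q
r(b, X) = X + b
r(Y(6), 11)*(21 - 1*(-14)) - Z(p(4), g(14)) = (11 + 2*6)*(21 - 1*(-14)) - 4*(-14) = (11 + 12)*(21 + 14) - 1*(-56) = 23*35 + 56 = 805 + 56 = 861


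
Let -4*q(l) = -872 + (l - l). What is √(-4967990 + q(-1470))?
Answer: 2*I*√1241943 ≈ 2228.9*I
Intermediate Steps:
q(l) = 218 (q(l) = -(-872 + (l - l))/4 = -(-872 + 0)/4 = -¼*(-872) = 218)
√(-4967990 + q(-1470)) = √(-4967990 + 218) = √(-4967772) = 2*I*√1241943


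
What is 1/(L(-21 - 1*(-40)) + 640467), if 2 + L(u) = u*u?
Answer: 1/640826 ≈ 1.5605e-6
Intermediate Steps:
L(u) = -2 + u² (L(u) = -2 + u*u = -2 + u²)
1/(L(-21 - 1*(-40)) + 640467) = 1/((-2 + (-21 - 1*(-40))²) + 640467) = 1/((-2 + (-21 + 40)²) + 640467) = 1/((-2 + 19²) + 640467) = 1/((-2 + 361) + 640467) = 1/(359 + 640467) = 1/640826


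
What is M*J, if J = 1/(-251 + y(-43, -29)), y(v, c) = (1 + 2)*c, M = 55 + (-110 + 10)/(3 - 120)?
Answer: -6535/39546 ≈ -0.16525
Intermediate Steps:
M = 6535/117 (M = 55 - 100/(-117) = 55 - 100*(-1/117) = 55 + 100/117 = 6535/117 ≈ 55.855)
y(v, c) = 3*c
J = -1/338 (J = 1/(-251 + 3*(-29)) = 1/(-251 - 87) = 1/(-338) = -1/338 ≈ -0.0029586)
M*J = (6535/117)*(-1/338) = -6535/39546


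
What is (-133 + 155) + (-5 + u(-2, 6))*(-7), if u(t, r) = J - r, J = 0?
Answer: 99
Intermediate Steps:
u(t, r) = -r (u(t, r) = 0 - r = -r)
(-133 + 155) + (-5 + u(-2, 6))*(-7) = (-133 + 155) + (-5 - 1*6)*(-7) = 22 + (-5 - 6)*(-7) = 22 - 11*(-7) = 22 + 77 = 99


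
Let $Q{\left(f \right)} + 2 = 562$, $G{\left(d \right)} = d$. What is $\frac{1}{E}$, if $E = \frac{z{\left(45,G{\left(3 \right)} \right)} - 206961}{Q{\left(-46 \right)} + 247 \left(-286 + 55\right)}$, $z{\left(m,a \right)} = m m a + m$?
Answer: $\frac{56497}{200841} \approx 0.2813$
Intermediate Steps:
$z{\left(m,a \right)} = m + a m^{2}$ ($z{\left(m,a \right)} = m^{2} a + m = a m^{2} + m = m + a m^{2}$)
$Q{\left(f \right)} = 560$ ($Q{\left(f \right)} = -2 + 562 = 560$)
$E = \frac{200841}{56497}$ ($E = \frac{45 \left(1 + 3 \cdot 45\right) - 206961}{560 + 247 \left(-286 + 55\right)} = \frac{45 \left(1 + 135\right) - 206961}{560 + 247 \left(-231\right)} = \frac{45 \cdot 136 - 206961}{560 - 57057} = \frac{6120 - 206961}{-56497} = \left(-200841\right) \left(- \frac{1}{56497}\right) = \frac{200841}{56497} \approx 3.5549$)
$\frac{1}{E} = \frac{1}{\frac{200841}{56497}} = \frac{56497}{200841}$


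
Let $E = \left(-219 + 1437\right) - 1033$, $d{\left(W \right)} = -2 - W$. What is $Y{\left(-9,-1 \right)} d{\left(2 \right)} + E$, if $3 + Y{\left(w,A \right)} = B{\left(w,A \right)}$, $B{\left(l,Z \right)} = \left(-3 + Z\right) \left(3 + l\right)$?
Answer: $101$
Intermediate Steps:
$Y{\left(w,A \right)} = -12 - 3 w + 3 A + A w$ ($Y{\left(w,A \right)} = -3 + \left(-9 - 3 w + 3 A + A w\right) = -12 - 3 w + 3 A + A w$)
$E = 185$ ($E = 1218 - 1033 = 185$)
$Y{\left(-9,-1 \right)} d{\left(2 \right)} + E = \left(-12 - -27 + 3 \left(-1\right) - -9\right) \left(-2 - 2\right) + 185 = \left(-12 + 27 - 3 + 9\right) \left(-2 - 2\right) + 185 = 21 \left(-4\right) + 185 = -84 + 185 = 101$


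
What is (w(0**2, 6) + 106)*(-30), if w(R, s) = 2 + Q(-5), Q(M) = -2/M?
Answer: -3252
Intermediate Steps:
w(R, s) = 12/5 (w(R, s) = 2 - 2/(-5) = 2 - 2*(-1/5) = 2 + 2/5 = 12/5)
(w(0**2, 6) + 106)*(-30) = (12/5 + 106)*(-30) = (542/5)*(-30) = -3252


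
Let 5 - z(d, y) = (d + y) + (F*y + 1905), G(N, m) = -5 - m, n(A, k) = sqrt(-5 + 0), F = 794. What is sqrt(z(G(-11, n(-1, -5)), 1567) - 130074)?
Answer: sqrt(-1377734 + I*sqrt(5)) ≈ 0.e-3 + 1173.8*I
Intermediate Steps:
n(A, k) = I*sqrt(5) (n(A, k) = sqrt(-5) = I*sqrt(5))
z(d, y) = -1900 - d - 795*y (z(d, y) = 5 - ((d + y) + (794*y + 1905)) = 5 - ((d + y) + (1905 + 794*y)) = 5 - (1905 + d + 795*y) = 5 + (-1905 - d - 795*y) = -1900 - d - 795*y)
sqrt(z(G(-11, n(-1, -5)), 1567) - 130074) = sqrt((-1900 - (-5 - I*sqrt(5)) - 795*1567) - 130074) = sqrt((-1900 - (-5 - I*sqrt(5)) - 1245765) - 130074) = sqrt((-1900 + (5 + I*sqrt(5)) - 1245765) - 130074) = sqrt((-1247660 + I*sqrt(5)) - 130074) = sqrt(-1377734 + I*sqrt(5))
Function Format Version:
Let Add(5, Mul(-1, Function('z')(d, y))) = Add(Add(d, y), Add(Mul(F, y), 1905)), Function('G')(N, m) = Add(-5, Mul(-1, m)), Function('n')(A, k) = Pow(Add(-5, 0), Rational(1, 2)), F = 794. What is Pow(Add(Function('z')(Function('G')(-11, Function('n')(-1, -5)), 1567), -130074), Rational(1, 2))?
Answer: Pow(Add(-1377734, Mul(I, Pow(5, Rational(1, 2)))), Rational(1, 2)) ≈ Add(0.e-3, Mul(1173.8, I))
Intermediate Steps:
Function('n')(A, k) = Mul(I, Pow(5, Rational(1, 2))) (Function('n')(A, k) = Pow(-5, Rational(1, 2)) = Mul(I, Pow(5, Rational(1, 2))))
Function('z')(d, y) = Add(-1900, Mul(-1, d), Mul(-795, y)) (Function('z')(d, y) = Add(5, Mul(-1, Add(Add(d, y), Add(Mul(794, y), 1905)))) = Add(5, Mul(-1, Add(Add(d, y), Add(1905, Mul(794, y))))) = Add(5, Mul(-1, Add(1905, d, Mul(795, y)))) = Add(5, Add(-1905, Mul(-1, d), Mul(-795, y))) = Add(-1900, Mul(-1, d), Mul(-795, y)))
Pow(Add(Function('z')(Function('G')(-11, Function('n')(-1, -5)), 1567), -130074), Rational(1, 2)) = Pow(Add(Add(-1900, Mul(-1, Add(-5, Mul(-1, Mul(I, Pow(5, Rational(1, 2)))))), Mul(-795, 1567)), -130074), Rational(1, 2)) = Pow(Add(Add(-1900, Mul(-1, Add(-5, Mul(-1, I, Pow(5, Rational(1, 2))))), -1245765), -130074), Rational(1, 2)) = Pow(Add(Add(-1900, Add(5, Mul(I, Pow(5, Rational(1, 2)))), -1245765), -130074), Rational(1, 2)) = Pow(Add(Add(-1247660, Mul(I, Pow(5, Rational(1, 2)))), -130074), Rational(1, 2)) = Pow(Add(-1377734, Mul(I, Pow(5, Rational(1, 2)))), Rational(1, 2))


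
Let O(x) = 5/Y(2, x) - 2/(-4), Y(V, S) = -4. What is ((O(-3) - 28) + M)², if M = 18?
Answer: 1849/16 ≈ 115.56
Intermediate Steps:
O(x) = -¾ (O(x) = 5/(-4) - 2/(-4) = 5*(-¼) - 2*(-¼) = -5/4 + ½ = -¾)
((O(-3) - 28) + M)² = ((-¾ - 28) + 18)² = (-115/4 + 18)² = (-43/4)² = 1849/16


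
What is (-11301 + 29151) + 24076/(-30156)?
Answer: 134565131/7539 ≈ 17849.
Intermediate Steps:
(-11301 + 29151) + 24076/(-30156) = 17850 + 24076*(-1/30156) = 17850 - 6019/7539 = 134565131/7539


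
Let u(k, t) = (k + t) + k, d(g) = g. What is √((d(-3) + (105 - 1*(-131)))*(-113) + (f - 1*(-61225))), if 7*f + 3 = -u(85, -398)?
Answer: √1711479/7 ≈ 186.89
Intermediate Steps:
u(k, t) = t + 2*k
f = 225/7 (f = -3/7 + (-(-398 + 2*85))/7 = -3/7 + (-(-398 + 170))/7 = -3/7 + (-1*(-228))/7 = -3/7 + (⅐)*228 = -3/7 + 228/7 = 225/7 ≈ 32.143)
√((d(-3) + (105 - 1*(-131)))*(-113) + (f - 1*(-61225))) = √((-3 + (105 - 1*(-131)))*(-113) + (225/7 - 1*(-61225))) = √((-3 + (105 + 131))*(-113) + (225/7 + 61225)) = √((-3 + 236)*(-113) + 428800/7) = √(233*(-113) + 428800/7) = √(-26329 + 428800/7) = √(244497/7) = √1711479/7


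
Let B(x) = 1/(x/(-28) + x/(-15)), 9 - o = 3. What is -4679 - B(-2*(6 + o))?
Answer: -402429/86 ≈ -4679.4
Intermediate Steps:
o = 6 (o = 9 - 1*3 = 9 - 3 = 6)
B(x) = -420/(43*x) (B(x) = 1/(x*(-1/28) + x*(-1/15)) = 1/(-x/28 - x/15) = 1/(-43*x/420) = -420/(43*x))
-4679 - B(-2*(6 + o)) = -4679 - (-420)/(43*((-2*(6 + 6)))) = -4679 - (-420)/(43*((-2*12))) = -4679 - (-420)/(43*(-24)) = -4679 - (-420)*(-1)/(43*24) = -4679 - 1*35/86 = -4679 - 35/86 = -402429/86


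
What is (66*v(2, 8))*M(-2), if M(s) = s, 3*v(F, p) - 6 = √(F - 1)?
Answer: -308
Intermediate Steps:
v(F, p) = 2 + √(-1 + F)/3 (v(F, p) = 2 + √(F - 1)/3 = 2 + √(-1 + F)/3)
(66*v(2, 8))*M(-2) = (66*(2 + √(-1 + 2)/3))*(-2) = (66*(2 + √1/3))*(-2) = (66*(2 + (⅓)*1))*(-2) = (66*(2 + ⅓))*(-2) = (66*(7/3))*(-2) = 154*(-2) = -308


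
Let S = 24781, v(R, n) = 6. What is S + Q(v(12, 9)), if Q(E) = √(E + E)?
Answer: 24781 + 2*√3 ≈ 24784.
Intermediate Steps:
Q(E) = √2*√E (Q(E) = √(2*E) = √2*√E)
S + Q(v(12, 9)) = 24781 + √2*√6 = 24781 + 2*√3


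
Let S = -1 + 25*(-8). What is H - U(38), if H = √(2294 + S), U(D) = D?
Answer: -38 + √2093 ≈ 7.7493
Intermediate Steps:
S = -201 (S = -1 - 200 = -201)
H = √2093 (H = √(2294 - 201) = √2093 ≈ 45.749)
H - U(38) = √2093 - 1*38 = √2093 - 38 = -38 + √2093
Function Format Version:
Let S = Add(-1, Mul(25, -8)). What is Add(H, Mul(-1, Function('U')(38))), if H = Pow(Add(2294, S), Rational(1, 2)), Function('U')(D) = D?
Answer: Add(-38, Pow(2093, Rational(1, 2))) ≈ 7.7493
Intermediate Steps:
S = -201 (S = Add(-1, -200) = -201)
H = Pow(2093, Rational(1, 2)) (H = Pow(Add(2294, -201), Rational(1, 2)) = Pow(2093, Rational(1, 2)) ≈ 45.749)
Add(H, Mul(-1, Function('U')(38))) = Add(Pow(2093, Rational(1, 2)), Mul(-1, 38)) = Add(Pow(2093, Rational(1, 2)), -38) = Add(-38, Pow(2093, Rational(1, 2)))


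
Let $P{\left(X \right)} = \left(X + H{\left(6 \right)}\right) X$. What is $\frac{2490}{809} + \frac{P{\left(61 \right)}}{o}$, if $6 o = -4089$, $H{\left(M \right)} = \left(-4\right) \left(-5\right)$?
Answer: $- \frac{4600668}{1102667} \approx -4.1723$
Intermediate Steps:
$H{\left(M \right)} = 20$
$o = - \frac{1363}{2}$ ($o = \frac{1}{6} \left(-4089\right) = - \frac{1363}{2} \approx -681.5$)
$P{\left(X \right)} = X \left(20 + X\right)$ ($P{\left(X \right)} = \left(X + 20\right) X = \left(20 + X\right) X = X \left(20 + X\right)$)
$\frac{2490}{809} + \frac{P{\left(61 \right)}}{o} = \frac{2490}{809} + \frac{61 \left(20 + 61\right)}{- \frac{1363}{2}} = 2490 \cdot \frac{1}{809} + 61 \cdot 81 \left(- \frac{2}{1363}\right) = \frac{2490}{809} + 4941 \left(- \frac{2}{1363}\right) = \frac{2490}{809} - \frac{9882}{1363} = - \frac{4600668}{1102667}$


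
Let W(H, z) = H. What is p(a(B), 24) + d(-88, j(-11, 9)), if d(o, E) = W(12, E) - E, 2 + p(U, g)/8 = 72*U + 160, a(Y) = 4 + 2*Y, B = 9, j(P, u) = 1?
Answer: 13947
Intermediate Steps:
p(U, g) = 1264 + 576*U (p(U, g) = -16 + 8*(72*U + 160) = -16 + 8*(160 + 72*U) = -16 + (1280 + 576*U) = 1264 + 576*U)
d(o, E) = 12 - E
p(a(B), 24) + d(-88, j(-11, 9)) = (1264 + 576*(4 + 2*9)) + (12 - 1*1) = (1264 + 576*(4 + 18)) + (12 - 1) = (1264 + 576*22) + 11 = (1264 + 12672) + 11 = 13936 + 11 = 13947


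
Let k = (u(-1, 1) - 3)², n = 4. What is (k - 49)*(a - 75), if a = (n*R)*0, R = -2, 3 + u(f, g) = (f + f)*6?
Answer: -20625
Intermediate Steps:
u(f, g) = -3 + 12*f (u(f, g) = -3 + (f + f)*6 = -3 + (2*f)*6 = -3 + 12*f)
k = 324 (k = ((-3 + 12*(-1)) - 3)² = ((-3 - 12) - 3)² = (-15 - 3)² = (-18)² = 324)
a = 0 (a = (4*(-2))*0 = -8*0 = 0)
(k - 49)*(a - 75) = (324 - 49)*(0 - 75) = 275*(-75) = -20625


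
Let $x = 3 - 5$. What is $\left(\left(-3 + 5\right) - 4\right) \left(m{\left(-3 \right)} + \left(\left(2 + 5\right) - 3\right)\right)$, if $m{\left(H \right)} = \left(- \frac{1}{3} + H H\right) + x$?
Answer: $- \frac{64}{3} \approx -21.333$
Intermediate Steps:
$x = -2$ ($x = 3 - 5 = -2$)
$m{\left(H \right)} = - \frac{7}{3} + H^{2}$ ($m{\left(H \right)} = \left(- \frac{1}{3} + H H\right) - 2 = \left(\left(-1\right) \frac{1}{3} + H^{2}\right) - 2 = \left(- \frac{1}{3} + H^{2}\right) - 2 = - \frac{7}{3} + H^{2}$)
$\left(\left(-3 + 5\right) - 4\right) \left(m{\left(-3 \right)} + \left(\left(2 + 5\right) - 3\right)\right) = \left(\left(-3 + 5\right) - 4\right) \left(\left(- \frac{7}{3} + \left(-3\right)^{2}\right) + \left(\left(2 + 5\right) - 3\right)\right) = \left(2 - 4\right) \left(\left(- \frac{7}{3} + 9\right) + \left(7 - 3\right)\right) = - 2 \left(\frac{20}{3} + 4\right) = \left(-2\right) \frac{32}{3} = - \frac{64}{3}$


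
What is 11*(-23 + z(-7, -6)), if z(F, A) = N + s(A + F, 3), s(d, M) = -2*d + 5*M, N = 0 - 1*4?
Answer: 154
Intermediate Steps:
N = -4 (N = 0 - 4 = -4)
z(F, A) = 11 - 2*A - 2*F (z(F, A) = -4 + (-2*(A + F) + 5*3) = -4 + ((-2*A - 2*F) + 15) = -4 + (15 - 2*A - 2*F) = 11 - 2*A - 2*F)
11*(-23 + z(-7, -6)) = 11*(-23 + (11 - 2*(-6) - 2*(-7))) = 11*(-23 + (11 + 12 + 14)) = 11*(-23 + 37) = 11*14 = 154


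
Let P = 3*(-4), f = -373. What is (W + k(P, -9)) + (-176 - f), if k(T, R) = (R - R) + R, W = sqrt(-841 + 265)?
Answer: 188 + 24*I ≈ 188.0 + 24.0*I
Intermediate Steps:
W = 24*I (W = sqrt(-576) = 24*I ≈ 24.0*I)
P = -12
k(T, R) = R (k(T, R) = 0 + R = R)
(W + k(P, -9)) + (-176 - f) = (24*I - 9) + (-176 - 1*(-373)) = (-9 + 24*I) + (-176 + 373) = (-9 + 24*I) + 197 = 188 + 24*I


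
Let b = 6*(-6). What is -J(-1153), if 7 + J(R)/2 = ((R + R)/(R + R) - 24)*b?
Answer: -1642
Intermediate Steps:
b = -36
J(R) = 1642 (J(R) = -14 + 2*(((R + R)/(R + R) - 24)*(-36)) = -14 + 2*(((2*R)/((2*R)) - 24)*(-36)) = -14 + 2*(((2*R)*(1/(2*R)) - 24)*(-36)) = -14 + 2*((1 - 24)*(-36)) = -14 + 2*(-23*(-36)) = -14 + 2*828 = -14 + 1656 = 1642)
-J(-1153) = -1*1642 = -1642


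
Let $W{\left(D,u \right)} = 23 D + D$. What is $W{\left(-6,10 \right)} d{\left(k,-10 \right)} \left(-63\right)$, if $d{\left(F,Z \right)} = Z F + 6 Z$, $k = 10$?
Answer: $-1451520$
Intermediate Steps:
$d{\left(F,Z \right)} = 6 Z + F Z$ ($d{\left(F,Z \right)} = F Z + 6 Z = 6 Z + F Z$)
$W{\left(D,u \right)} = 24 D$
$W{\left(-6,10 \right)} d{\left(k,-10 \right)} \left(-63\right) = 24 \left(-6\right) \left(- 10 \left(6 + 10\right)\right) \left(-63\right) = - 144 \left(\left(-10\right) 16\right) \left(-63\right) = \left(-144\right) \left(-160\right) \left(-63\right) = 23040 \left(-63\right) = -1451520$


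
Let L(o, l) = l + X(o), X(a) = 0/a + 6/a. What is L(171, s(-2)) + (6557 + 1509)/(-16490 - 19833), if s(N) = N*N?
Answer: 7894528/2070411 ≈ 3.8130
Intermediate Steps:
X(a) = 6/a (X(a) = 0 + 6/a = 6/a)
s(N) = N**2
L(o, l) = l + 6/o
L(171, s(-2)) + (6557 + 1509)/(-16490 - 19833) = ((-2)**2 + 6/171) + (6557 + 1509)/(-16490 - 19833) = (4 + 6*(1/171)) + 8066/(-36323) = (4 + 2/57) + 8066*(-1/36323) = 230/57 - 8066/36323 = 7894528/2070411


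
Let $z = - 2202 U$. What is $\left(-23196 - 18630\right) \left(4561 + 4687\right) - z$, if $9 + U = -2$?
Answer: $-386831070$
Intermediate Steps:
$U = -11$ ($U = -9 - 2 = -11$)
$z = 24222$ ($z = \left(-2202\right) \left(-11\right) = 24222$)
$\left(-23196 - 18630\right) \left(4561 + 4687\right) - z = \left(-23196 - 18630\right) \left(4561 + 4687\right) - 24222 = \left(-41826\right) 9248 - 24222 = -386806848 - 24222 = -386831070$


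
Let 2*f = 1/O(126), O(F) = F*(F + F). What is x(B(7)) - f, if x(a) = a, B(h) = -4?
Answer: -254017/63504 ≈ -4.0000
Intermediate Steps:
O(F) = 2*F² (O(F) = F*(2*F) = 2*F²)
f = 1/63504 (f = 1/(2*((2*126²))) = 1/(2*((2*15876))) = (½)/31752 = (½)*(1/31752) = 1/63504 ≈ 1.5747e-5)
x(B(7)) - f = -4 - 1*1/63504 = -4 - 1/63504 = -254017/63504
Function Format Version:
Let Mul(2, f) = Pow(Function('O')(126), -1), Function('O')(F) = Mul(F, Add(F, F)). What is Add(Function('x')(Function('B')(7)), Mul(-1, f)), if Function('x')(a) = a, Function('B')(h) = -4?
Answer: Rational(-254017, 63504) ≈ -4.0000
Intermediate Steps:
Function('O')(F) = Mul(2, Pow(F, 2)) (Function('O')(F) = Mul(F, Mul(2, F)) = Mul(2, Pow(F, 2)))
f = Rational(1, 63504) (f = Mul(Rational(1, 2), Pow(Mul(2, Pow(126, 2)), -1)) = Mul(Rational(1, 2), Pow(Mul(2, 15876), -1)) = Mul(Rational(1, 2), Pow(31752, -1)) = Mul(Rational(1, 2), Rational(1, 31752)) = Rational(1, 63504) ≈ 1.5747e-5)
Add(Function('x')(Function('B')(7)), Mul(-1, f)) = Add(-4, Mul(-1, Rational(1, 63504))) = Add(-4, Rational(-1, 63504)) = Rational(-254017, 63504)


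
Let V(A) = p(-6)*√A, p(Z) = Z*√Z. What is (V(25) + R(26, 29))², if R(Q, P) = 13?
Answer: (13 - 30*I*√6)² ≈ -5231.0 - 1910.6*I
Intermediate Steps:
p(Z) = Z^(3/2)
V(A) = -6*I*√6*√A (V(A) = (-6)^(3/2)*√A = (-6*I*√6)*√A = -6*I*√6*√A)
(V(25) + R(26, 29))² = (-6*I*√6*√25 + 13)² = (-6*I*√6*5 + 13)² = (-30*I*√6 + 13)² = (13 - 30*I*√6)²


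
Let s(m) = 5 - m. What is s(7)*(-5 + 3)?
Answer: 4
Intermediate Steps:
s(7)*(-5 + 3) = (5 - 1*7)*(-5 + 3) = (5 - 7)*(-2) = -2*(-2) = 4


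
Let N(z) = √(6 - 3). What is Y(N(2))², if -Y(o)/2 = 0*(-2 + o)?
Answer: 0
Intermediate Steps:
N(z) = √3
Y(o) = 0 (Y(o) = -0*(-2 + o) = -2*0 = 0)
Y(N(2))² = 0² = 0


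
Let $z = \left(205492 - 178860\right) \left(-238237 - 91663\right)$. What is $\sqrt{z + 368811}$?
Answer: $i \sqrt{8785527989} \approx 93731.0 i$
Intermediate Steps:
$z = -8785896800$ ($z = 26632 \left(-329900\right) = -8785896800$)
$\sqrt{z + 368811} = \sqrt{-8785896800 + 368811} = \sqrt{-8785527989} = i \sqrt{8785527989}$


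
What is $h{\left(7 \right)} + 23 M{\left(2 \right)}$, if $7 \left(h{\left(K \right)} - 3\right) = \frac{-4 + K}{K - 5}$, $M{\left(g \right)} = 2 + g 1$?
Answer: $\frac{1333}{14} \approx 95.214$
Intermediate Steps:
$M{\left(g \right)} = 2 + g$
$h{\left(K \right)} = 3 + \frac{-4 + K}{7 \left(-5 + K\right)}$ ($h{\left(K \right)} = 3 + \frac{\left(-4 + K\right) \frac{1}{K - 5}}{7} = 3 + \frac{\left(-4 + K\right) \frac{1}{-5 + K}}{7} = 3 + \frac{\frac{1}{-5 + K} \left(-4 + K\right)}{7} = 3 + \frac{-4 + K}{7 \left(-5 + K\right)}$)
$h{\left(7 \right)} + 23 M{\left(2 \right)} = \frac{-109 + 22 \cdot 7}{7 \left(-5 + 7\right)} + 23 \left(2 + 2\right) = \frac{-109 + 154}{7 \cdot 2} + 23 \cdot 4 = \frac{1}{7} \cdot \frac{1}{2} \cdot 45 + 92 = \frac{45}{14} + 92 = \frac{1333}{14}$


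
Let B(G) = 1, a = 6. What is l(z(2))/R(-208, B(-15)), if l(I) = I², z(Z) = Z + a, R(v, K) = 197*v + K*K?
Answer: -64/40975 ≈ -0.0015619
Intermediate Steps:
R(v, K) = K² + 197*v (R(v, K) = 197*v + K² = K² + 197*v)
z(Z) = 6 + Z (z(Z) = Z + 6 = 6 + Z)
l(z(2))/R(-208, B(-15)) = (6 + 2)²/(1² + 197*(-208)) = 8²/(1 - 40976) = 64/(-40975) = 64*(-1/40975) = -64/40975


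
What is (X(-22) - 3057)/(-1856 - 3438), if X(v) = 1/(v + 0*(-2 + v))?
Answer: 67255/116468 ≈ 0.57745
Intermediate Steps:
X(v) = 1/v (X(v) = 1/(v + 0) = 1/v)
(X(-22) - 3057)/(-1856 - 3438) = (1/(-22) - 3057)/(-1856 - 3438) = (-1/22 - 3057)/(-5294) = -67255/22*(-1/5294) = 67255/116468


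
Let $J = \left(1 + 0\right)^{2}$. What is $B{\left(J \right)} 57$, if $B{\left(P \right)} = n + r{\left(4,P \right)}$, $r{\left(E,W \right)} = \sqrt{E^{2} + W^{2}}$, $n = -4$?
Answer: $-228 + 57 \sqrt{17} \approx 7.017$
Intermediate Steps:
$J = 1$ ($J = 1^{2} = 1$)
$B{\left(P \right)} = -4 + \sqrt{16 + P^{2}}$ ($B{\left(P \right)} = -4 + \sqrt{4^{2} + P^{2}} = -4 + \sqrt{16 + P^{2}}$)
$B{\left(J \right)} 57 = \left(-4 + \sqrt{16 + 1^{2}}\right) 57 = \left(-4 + \sqrt{16 + 1}\right) 57 = \left(-4 + \sqrt{17}\right) 57 = -228 + 57 \sqrt{17}$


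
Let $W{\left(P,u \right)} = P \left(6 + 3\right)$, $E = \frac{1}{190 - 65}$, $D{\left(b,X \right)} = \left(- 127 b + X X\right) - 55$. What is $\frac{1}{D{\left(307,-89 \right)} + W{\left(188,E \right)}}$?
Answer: $- \frac{1}{29431} \approx -3.3978 \cdot 10^{-5}$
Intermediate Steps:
$D{\left(b,X \right)} = -55 + X^{2} - 127 b$ ($D{\left(b,X \right)} = \left(- 127 b + X^{2}\right) - 55 = \left(X^{2} - 127 b\right) - 55 = -55 + X^{2} - 127 b$)
$E = \frac{1}{125} \approx 0.008$
$W{\left(P,u \right)} = 9 P$ ($W{\left(P,u \right)} = P 9 = 9 P$)
$\frac{1}{D{\left(307,-89 \right)} + W{\left(188,E \right)}} = \frac{1}{\left(-55 + \left(-89\right)^{2} - 38989\right) + 9 \cdot 188} = \frac{1}{\left(-55 + 7921 - 38989\right) + 1692} = \frac{1}{-31123 + 1692} = \frac{1}{-29431} = - \frac{1}{29431}$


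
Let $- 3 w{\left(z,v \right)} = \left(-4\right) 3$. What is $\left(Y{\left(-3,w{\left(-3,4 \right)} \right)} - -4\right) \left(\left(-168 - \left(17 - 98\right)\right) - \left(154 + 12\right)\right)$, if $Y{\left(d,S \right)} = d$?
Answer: $-253$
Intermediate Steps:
$w{\left(z,v \right)} = 4$ ($w{\left(z,v \right)} = - \frac{\left(-4\right) 3}{3} = \left(- \frac{1}{3}\right) \left(-12\right) = 4$)
$\left(Y{\left(-3,w{\left(-3,4 \right)} \right)} - -4\right) \left(\left(-168 - \left(17 - 98\right)\right) - \left(154 + 12\right)\right) = \left(-3 - -4\right) \left(\left(-168 - \left(17 - 98\right)\right) - \left(154 + 12\right)\right) = \left(-3 + 4\right) \left(\left(-168 - -81\right) - 166\right) = 1 \left(\left(-168 + 81\right) - 166\right) = 1 \left(-87 - 166\right) = 1 \left(-253\right) = -253$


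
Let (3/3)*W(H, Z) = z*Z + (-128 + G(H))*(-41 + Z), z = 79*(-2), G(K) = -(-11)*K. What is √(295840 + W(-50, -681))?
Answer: √892954 ≈ 944.96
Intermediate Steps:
G(K) = 11*K
z = -158
W(H, Z) = -158*Z + (-128 + 11*H)*(-41 + Z)
√(295840 + W(-50, -681)) = √(295840 + (5248 - 451*(-50) - 286*(-681) + 11*(-50)*(-681))) = √(295840 + (5248 + 22550 + 194766 + 374550)) = √(295840 + 597114) = √892954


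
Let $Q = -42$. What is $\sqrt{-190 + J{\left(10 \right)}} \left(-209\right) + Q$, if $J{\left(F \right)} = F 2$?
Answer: $-42 - 209 i \sqrt{170} \approx -42.0 - 2725.0 i$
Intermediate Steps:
$J{\left(F \right)} = 2 F$
$\sqrt{-190 + J{\left(10 \right)}} \left(-209\right) + Q = \sqrt{-190 + 2 \cdot 10} \left(-209\right) - 42 = \sqrt{-190 + 20} \left(-209\right) - 42 = \sqrt{-170} \left(-209\right) - 42 = i \sqrt{170} \left(-209\right) - 42 = - 209 i \sqrt{170} - 42 = -42 - 209 i \sqrt{170}$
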